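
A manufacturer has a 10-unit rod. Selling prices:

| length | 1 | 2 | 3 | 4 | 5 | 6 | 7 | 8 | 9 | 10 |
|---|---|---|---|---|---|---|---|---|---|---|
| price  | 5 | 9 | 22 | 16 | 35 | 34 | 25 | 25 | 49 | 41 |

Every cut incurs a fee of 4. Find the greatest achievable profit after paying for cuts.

66

Consider every possible first cut. r[k] is the best of p[i]+r[k−i] over all sellable i≤k, charging 4 whenever i<k.
r[1] = 5
r[2] = max(5+5-4, 9+0) = 9
r[3] = max(5+9-4, 9+5-4, 22+0) = 22
r[4] = max(5+22-4, 9+9-4, 22+5-4, 16+0) = 23
r[5] = max(5+23-4, 9+22-4, 22+9-4, 16+5-4, 35+0) = 35
r[6] = max(5+35-4, 9+23-4, 22+22-4, 16+9-4, 35+5-4, 34+0) = 40
r[7] = max(5+40-4, 9+35-4, 22+23-4, …, 34+5-4, 25+0) = 41
r[8] = max(5+41-4, 9+40-4, 22+35-4, …, 25+5-4, 25+0) = 53
r[9] = max(5+53-4, 9+41-4, 22+40-4, …, 25+5-4, 49+0) = 58
r[10] = max(5+58-4, 9+53-4, 22+41-4, …, 49+5-4, 41+0) = 66
One optimal plan: pieces 5 + 5 (1 cut) → 70 − 4 = 66.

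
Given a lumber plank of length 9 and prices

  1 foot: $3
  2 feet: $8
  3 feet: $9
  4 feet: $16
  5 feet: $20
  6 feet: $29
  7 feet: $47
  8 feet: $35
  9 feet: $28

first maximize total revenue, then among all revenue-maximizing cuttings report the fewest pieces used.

2

Build r[k] bottom-up: r[k] = max over allowed piece i of (p[i] + r[k−i]).
r[1] = 3
r[2] = max(3+3, 8+0) = 8
r[3] = max(3+8, 8+3, 9+0) = 11
r[4] = max(3+11, 8+8, 9+3, 16+0) = 16
r[5] = max(3+16, 8+11, 9+8, 16+3, 20+0) = 20
r[6] = max(3+20, 8+16, 9+11, 16+8, 20+3, 29+0) = 29
r[7] = max(3+29, 8+20, 9+16, …, 29+3, 47+0) = 47
r[8] = max(3+47, 8+29, 9+20, …, 47+3, 35+0) = 50
r[9] = max(3+50, 8+47, 9+29, …, 35+3, 28+0) = 55
Maximum revenue is $55.
Now minimize piece count subject to staying optimal: for each k, pieces[k] = 1 + min over i with p[i]+r[k−i]=r[k] of pieces[k−i].
pieces[6] = 1
pieces[7] = 1
pieces[8] = 2
pieces[9] = 2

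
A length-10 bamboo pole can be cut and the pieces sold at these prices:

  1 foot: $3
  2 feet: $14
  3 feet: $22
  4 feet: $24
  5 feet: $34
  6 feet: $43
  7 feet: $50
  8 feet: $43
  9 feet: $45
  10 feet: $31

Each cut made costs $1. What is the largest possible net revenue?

71

Let net[k] be the best obtainable value from length k. For each k, try every first piece i and keep the best of price[i] + net[k−i] minus the 1 cut fee when i<k.
net[1] = 3
net[2] = max(3+3-1, 14+0) = 14
net[3] = max(3+14-1, 14+3-1, 22+0) = 22
net[4] = max(3+22-1, 14+14-1, 22+3-1, 24+0) = 27
net[5] = max(3+27-1, 14+22-1, 22+14-1, 24+3-1, 34+0) = 35
net[6] = max(3+35-1, 14+27-1, 22+22-1, 24+14-1, 34+3-1, 43+0) = 43
net[7] = max(3+43-1, 14+35-1, 22+27-1, …, 43+3-1, 50+0) = 50
net[8] = max(3+50-1, 14+43-1, 22+35-1, …, 50+3-1, 43+0) = 56
net[9] = max(3+56-1, 14+50-1, 22+43-1, …, 43+3-1, 45+0) = 64
net[10] = max(3+64-1, 14+56-1, 22+50-1, …, 45+3-1, 31+0) = 71
One optimal plan: pieces 7 + 3 (1 cut) → $72 − $1 = $71.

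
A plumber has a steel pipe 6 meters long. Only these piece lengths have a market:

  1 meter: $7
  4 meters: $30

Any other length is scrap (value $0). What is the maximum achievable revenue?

Consider every possible first cut. best[k] is the best of p[i]+best[k−i] over all sellable i≤k.
best[1] = 7
best[2] = 14  (first piece 1, then best[1]=7)
best[3] = 21  (first piece 1, then best[2]=14)
best[4] = 30
best[5] = 37  (first piece 1, then best[4]=30)
best[6] = 44  (first piece 1, then best[5]=37)
One optimal cutting: 4 + 1 + 1 → $44.

44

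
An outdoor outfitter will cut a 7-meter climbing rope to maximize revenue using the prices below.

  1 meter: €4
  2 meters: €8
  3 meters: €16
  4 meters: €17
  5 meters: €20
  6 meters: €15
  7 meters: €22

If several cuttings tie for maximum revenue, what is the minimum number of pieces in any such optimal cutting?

Consider every possible first cut. r[k] is the best of p[i]+r[k−i] over all sellable i≤k.
r[1] = 4
r[2] = max(4+4, 8+0) = 8
r[3] = max(4+8, 8+4, 16+0) = 16
r[4] = max(4+16, 8+8, 16+4, 17+0) = 20
r[5] = max(4+20, 8+16, 16+8, 17+4, 20+0) = 24
r[6] = max(4+24, 8+20, 16+16, 17+8, 20+4, 15+0) = 32
r[7] = max(4+32, 8+24, 16+20, …, 15+4, 22+0) = 36
Maximum revenue is €36.
Now minimize piece count subject to staying optimal: for each k, pieces[k] = 1 + min over i with p[i]+r[k−i]=r[k] of pieces[k−i].
pieces[4] = 2
pieces[5] = 2
pieces[6] = 2
pieces[7] = 3

3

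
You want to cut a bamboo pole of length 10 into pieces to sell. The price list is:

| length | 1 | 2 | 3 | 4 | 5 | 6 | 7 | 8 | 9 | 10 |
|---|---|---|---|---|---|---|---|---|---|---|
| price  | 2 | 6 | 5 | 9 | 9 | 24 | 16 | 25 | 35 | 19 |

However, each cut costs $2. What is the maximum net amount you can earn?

Consider every possible first cut. net[k] is the best of p[i]+net[k−i] over all sellable i≤k, charging 2 whenever i<k.
net[1] = 2
net[2] = 6
net[3] = 6  (first piece 1, then net[2]=6)
net[4] = 10  (first piece 2, then net[2]=6)
net[5] = 10  (first piece 1, then net[4]=10)
net[6] = 24
net[7] = 24  (first piece 1, then net[6]=24)
net[8] = 28  (first piece 2, then net[6]=24)
net[9] = 35
net[10] = 35  (first piece 1, then net[9]=35)
One optimal plan: pieces 9 + 1 (1 cut) → $37 − $2 = $35.

35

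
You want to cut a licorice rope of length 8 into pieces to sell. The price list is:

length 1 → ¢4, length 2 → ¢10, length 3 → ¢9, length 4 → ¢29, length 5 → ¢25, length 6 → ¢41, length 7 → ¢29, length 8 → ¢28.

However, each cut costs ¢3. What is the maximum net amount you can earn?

55

Let v[k] be the best obtainable value from length k. For each k, try every first piece i and keep the best of price[i] + v[k−i] minus the 3 cut fee when i<k.
v[1] = 4
v[2] = 10
v[3] = 11  (first piece 1, then v[2]=10)
v[4] = 29
v[5] = 30  (first piece 1, then v[4]=29)
v[6] = 41
v[7] = 42  (first piece 1, then v[6]=41)
v[8] = 55  (first piece 4, then v[4]=29)
One optimal plan: pieces 4 + 4 (1 cut) → ¢58 − ¢3 = ¢55.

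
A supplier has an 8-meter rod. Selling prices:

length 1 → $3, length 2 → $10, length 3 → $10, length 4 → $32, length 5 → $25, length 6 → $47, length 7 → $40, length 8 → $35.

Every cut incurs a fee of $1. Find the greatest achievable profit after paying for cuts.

Build net[k] bottom-up: net[k] = max over allowed piece i of (p[i] + net[k−i]) − 1 per cut.
net[1] = 3
net[2] = 10
net[3] = 12  (first piece 1, then net[2]=10)
net[4] = 32
net[5] = 34  (first piece 1, then net[4]=32)
net[6] = 47
net[7] = 49  (first piece 1, then net[6]=47)
net[8] = 63  (first piece 4, then net[4]=32)
One optimal plan: pieces 4 + 4 (1 cut) → $64 − $1 = $63.

63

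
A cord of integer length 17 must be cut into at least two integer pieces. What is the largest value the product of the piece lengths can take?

Define g[k] = max over 1≤i<k of i · max(k−i, g[k−i]); the inner max lets the remainder stay uncut if that's better.
g[2] = 1*max(1,0) = 1*1 = 1
g[3] = 1*max(2,1) = 1*2 = 2
g[4] = 2*max(2,1) = 2*2 = 4
g[5] = 2*max(3,2) = 2*3 = 6
g[6] = 3*max(3,2) = 3*3 = 9
g[7] = 2*max(5,6) = 2*6 = 12
g[8] = 2*max(6,9) = 2*9 = 18
g[9] = 3*max(6,9) = 3*9 = 27
g[10] = 2*max(8,18) = 2*18 = 36
g[11] = 2*max(9,27) = 2*27 = 54
g[12] = 3*max(9,27) = 3*27 = 81
g[13] = 2*max(11,54) = 2*54 = 108
g[14] = 2*max(12,81) = 2*81 = 162
g[15] = 3*max(12,81) = 3*81 = 243
g[16] = 2*max(14,162) = 2*162 = 324
g[17] = 2*max(15,243) = 2*243 = 486
One optimal split: 3 + 3 + 3 + 3 + 3 + 2; product 3*3*3*3*3*2 = 486.

486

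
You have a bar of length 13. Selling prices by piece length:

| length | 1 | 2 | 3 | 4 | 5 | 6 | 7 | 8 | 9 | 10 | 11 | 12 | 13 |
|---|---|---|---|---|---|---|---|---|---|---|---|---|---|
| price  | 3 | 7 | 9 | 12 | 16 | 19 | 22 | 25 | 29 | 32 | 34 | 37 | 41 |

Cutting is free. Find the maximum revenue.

45

Build R[k] bottom-up: R[k] = max over allowed piece i of (p[i] + R[k−i]).
R[1] = 3
R[2] = 7
R[3] = 10  (first piece 1, then R[2]=7)
R[4] = 14  (first piece 2, then R[2]=7)
R[5] = 17  (first piece 1, then R[4]=14)
R[6] = 21  (first piece 2, then R[4]=14)
R[7] = 24  (first piece 1, then R[6]=21)
R[8] = 28  (first piece 2, then R[6]=21)
R[9] = 31  (first piece 1, then R[8]=28)
R[10] = 35  (first piece 2, then R[8]=28)
R[11] = 38  (first piece 1, then R[10]=35)
R[12] = 42  (first piece 2, then R[10]=35)
R[13] = 45  (first piece 1, then R[12]=42)
One optimal cutting: 2 + 2 + 2 + 2 + 2 + 2 + 1 → 7 + 7 + 7 + 7 + 7 + 7 + 3 = 45.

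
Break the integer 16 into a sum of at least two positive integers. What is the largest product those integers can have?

Let g[k] be the best product for length k (with at least one cut). For each first piece i, the rest contributes max(k−i, g[k−i]).
g[2] = 1·max(1,0) = 1·1 = 1
g[3] = max(1·2, 2·1) = 2
g[4] = max(1·3, 2·2, 3·1) = 4
g[5] = max(1·4, 2·3, 3·2, 4·1) = 6
g[6] = max(1·6, 2·4, 3·3, 4·2, 5·1) = 9
g[7] = max(1·9, 2·6, 3·4, 4·3, 5·2, 6·1) = 12
g[8] = max(1·12, 2·9, 3·6, …, 6·2, 7·1) = 18
g[9] = max(1·18, 2·12, 3·9, …, 7·2, 8·1) = 27
g[10] = max(1·27, 2·18, 3·12, …, 8·2, 9·1) = 36
g[11] = max(1·36, 2·27, 3·18, …, 9·2, 10·1) = 54
g[12] = max(1·54, 2·36, 3·27, …, 10·2, 11·1) = 81
g[13] = max(1·81, 2·54, 3·36, …, 11·2, 12·1) = 108
g[14] = max(1·108, 2·81, 3·54, …, 12·2, 13·1) = 162
g[15] = max(1·162, 2·108, 3·81, …, 13·2, 14·1) = 243
g[16] = max(1·243, 2·162, 3·108, …, 14·2, 15·1) = 324
One optimal split: 3 + 3 + 3 + 3 + 2 + 2; product 3·3·3·3·2·2 = 324.

324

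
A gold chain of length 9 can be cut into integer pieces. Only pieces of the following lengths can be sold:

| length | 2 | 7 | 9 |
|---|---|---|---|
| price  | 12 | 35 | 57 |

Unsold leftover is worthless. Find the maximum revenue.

Consider every possible first cut. f[k] is the best of p[i]+f[k−i] over all sellable i≤k.
f[1] = 0
f[2] = 12
f[3] = 12
f[4] = 24  (first piece 2, then f[2]=12)
f[5] = 24
f[6] = 36  (first piece 2, then f[4]=24)
f[7] = max(12+24, 35+0) = 36
f[8] = max(12+36, 35+0) = 48
f[9] = max(12+36, 35+12, 57+0) = 57
One optimal cutting: 9 → $57.

57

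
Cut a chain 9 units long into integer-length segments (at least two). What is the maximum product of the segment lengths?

27

Fill g[k] for k=2..9: at each k try every first piece i and multiply by the better of (k−i) uncut or g[k−i].
g[2] = 1·max(1,0) = 1·1 = 1
g[3] = 1·max(2,1) = 1·2 = 2
g[4] = 2·max(2,1) = 2·2 = 4
g[5] = 2·max(3,2) = 2·3 = 6
g[6] = 3·max(3,2) = 3·3 = 9
g[7] = 2·max(5,6) = 2·6 = 12
g[8] = 2·max(6,9) = 2·9 = 18
g[9] = 3·max(6,9) = 3·9 = 27
One optimal split: 3 + 3 + 3; product 3·3·3 = 27.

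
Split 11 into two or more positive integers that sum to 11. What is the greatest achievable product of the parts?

54

Let f[k] be the best product for length k (with at least one cut). For each first piece i, the rest contributes max(k−i, f[k−i]).
f[2] = 1*max(1,0) = 1*1 = 1
f[3] = 1*max(2,1) = 1*2 = 2
f[4] = 2*max(2,1) = 2*2 = 4
f[5] = 2*max(3,2) = 2*3 = 6
f[6] = 3*max(3,2) = 3*3 = 9
f[7] = 2*max(5,6) = 2*6 = 12
f[8] = 2*max(6,9) = 2*9 = 18
f[9] = 3*max(6,9) = 3*9 = 27
f[10] = 2*max(8,18) = 2*18 = 36
f[11] = 2*max(9,27) = 2*27 = 54
One optimal split: 3 + 3 + 3 + 2; product 3*3*3*2 = 54.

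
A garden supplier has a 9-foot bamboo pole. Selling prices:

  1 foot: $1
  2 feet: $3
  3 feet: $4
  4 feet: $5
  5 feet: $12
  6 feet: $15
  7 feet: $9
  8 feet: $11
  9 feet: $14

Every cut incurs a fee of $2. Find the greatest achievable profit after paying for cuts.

Build net[k] bottom-up: net[k] = max over allowed piece i of (p[i] + net[k−i]) − 2 per cut.
net[1] = 1
net[2] = max(1+1-2, 3+0) = 3
net[3] = max(1+3-2, 3+1-2, 4+0) = 4
net[4] = max(1+4-2, 3+3-2, 4+1-2, 5+0) = 5
net[5] = max(1+5-2, 3+4-2, 4+3-2, 5+1-2, 12+0) = 12
net[6] = max(1+12-2, 3+5-2, 4+4-2, 5+3-2, 12+1-2, 15+0) = 15
net[7] = max(1+15-2, 3+12-2, 4+5-2, …, 15+1-2, 9+0) = 14
net[8] = max(1+14-2, 3+15-2, 4+12-2, …, 9+1-2, 11+0) = 16
net[9] = max(1+16-2, 3+14-2, 4+15-2, …, 11+1-2, 14+0) = 17
One optimal plan: pieces 6 + 3 (1 cut) → $19 − $2 = $17.

17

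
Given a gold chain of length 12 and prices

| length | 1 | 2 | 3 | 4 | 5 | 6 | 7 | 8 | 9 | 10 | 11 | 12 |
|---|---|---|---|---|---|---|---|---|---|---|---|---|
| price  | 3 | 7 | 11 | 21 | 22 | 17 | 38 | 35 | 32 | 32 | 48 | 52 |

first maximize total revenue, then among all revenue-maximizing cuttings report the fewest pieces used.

Consider every possible first cut. r[k] is the best of p[i]+r[k−i] over all sellable i≤k.
r[1] = 3
r[2] = 7
r[3] = 11
r[4] = 21
r[5] = 24  (first piece 1, then r[4]=21)
r[6] = 28  (first piece 2, then r[4]=21)
r[7] = 38
r[8] = 42  (first piece 4, then r[4]=21)
r[9] = 45  (first piece 1, then r[8]=42)
r[10] = 49  (first piece 2, then r[8]=42)
r[11] = 59  (first piece 4, then r[7]=38)
r[12] = 63  (first piece 4, then r[8]=42)
Maximum revenue is $63.
Now minimize piece count subject to staying optimal: for each k, pieces[k] = 1 + min over i with p[i]+r[k−i]=r[k] of pieces[k−i].
pieces[9] = 2
pieces[10] = 2
pieces[11] = 2
pieces[12] = 3

3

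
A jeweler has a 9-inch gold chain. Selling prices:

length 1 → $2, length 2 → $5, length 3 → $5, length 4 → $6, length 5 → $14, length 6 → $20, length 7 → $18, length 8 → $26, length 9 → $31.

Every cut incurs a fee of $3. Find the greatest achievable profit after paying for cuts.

Build r[k] bottom-up: r[k] = max over allowed piece i of (p[i] + r[k−i]) − 3 per cut.
r[1] = 2
r[2] = max(2+2-3, 5+0) = 5
r[3] = max(2+5-3, 5+2-3, 5+0) = 5
r[4] = max(2+5-3, 5+5-3, 5+2-3, 6+0) = 7
r[5] = max(2+7-3, 5+5-3, 5+5-3, 6+2-3, 14+0) = 14
r[6] = max(2+14-3, 5+7-3, 5+5-3, 6+5-3, 14+2-3, 20+0) = 20
r[7] = max(2+20-3, 5+14-3, 5+7-3, …, 20+2-3, 18+0) = 19
r[8] = max(2+19-3, 5+20-3, 5+14-3, …, 18+2-3, 26+0) = 26
r[9] = max(2+26-3, 5+19-3, 5+20-3, …, 26+2-3, 31+0) = 31
Best is to make no cuts and sell whole for $31.

31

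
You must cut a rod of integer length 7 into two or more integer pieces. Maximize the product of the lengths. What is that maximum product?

Let prod[k] be the best product for length k (with at least one cut). For each first piece i, the rest contributes max(k−i, prod[k−i]).
prod[2] = 1·max(1,0) = 1·1 = 1
prod[3] = 1·max(2,1) = 1·2 = 2
prod[4] = 2·max(2,1) = 2·2 = 4
prod[5] = 2·max(3,2) = 2·3 = 6
prod[6] = 3·max(3,2) = 3·3 = 9
prod[7] = 2·max(5,6) = 2·6 = 12
One optimal split: 3 + 2 + 2; product 3·2·2 = 12.

12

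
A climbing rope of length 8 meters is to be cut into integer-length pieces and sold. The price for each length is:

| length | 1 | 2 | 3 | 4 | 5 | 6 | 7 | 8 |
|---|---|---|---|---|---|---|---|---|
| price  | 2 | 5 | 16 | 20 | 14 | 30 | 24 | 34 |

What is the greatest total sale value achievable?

40

Build R[k] bottom-up: R[k] = max over allowed piece i of (p[i] + R[k−i]).
R[1] = 2
R[2] = 5
R[3] = 16
R[4] = 20
R[5] = 22  (first piece 1, then R[4]=20)
R[6] = 32  (first piece 3, then R[3]=16)
R[7] = 36  (first piece 3, then R[4]=20)
R[8] = 40  (first piece 4, then R[4]=20)
One optimal cutting: 4 + 4 → €20 + €20 = €40.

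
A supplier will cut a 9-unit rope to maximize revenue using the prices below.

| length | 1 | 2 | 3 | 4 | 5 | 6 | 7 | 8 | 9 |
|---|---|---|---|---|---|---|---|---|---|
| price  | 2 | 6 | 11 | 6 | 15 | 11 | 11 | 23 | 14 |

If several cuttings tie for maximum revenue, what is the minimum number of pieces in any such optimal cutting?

3

Consider every possible first cut. r[k] is the best of p[i]+r[k−i] over all sellable i≤k.
r[1] = 2
r[2] = 6
r[3] = 11
r[4] = 13  (first piece 1, then r[3]=11)
r[5] = 17  (first piece 2, then r[3]=11)
r[6] = 22  (first piece 3, then r[3]=11)
r[7] = 24  (first piece 1, then r[6]=22)
r[8] = 28  (first piece 2, then r[6]=22)
r[9] = 33  (first piece 3, then r[6]=22)
Maximum revenue is 33.
Now minimize piece count subject to staying optimal: for each k, pieces[k] = 1 + min over i with p[i]+r[k−i]=r[k] of pieces[k−i].
pieces[6] = 2
pieces[7] = 3
pieces[8] = 3
pieces[9] = 3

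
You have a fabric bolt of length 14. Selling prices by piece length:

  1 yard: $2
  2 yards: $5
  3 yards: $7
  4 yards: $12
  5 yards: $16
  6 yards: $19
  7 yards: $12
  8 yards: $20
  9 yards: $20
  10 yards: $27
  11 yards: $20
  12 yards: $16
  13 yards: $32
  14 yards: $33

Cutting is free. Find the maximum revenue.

Build R[k] bottom-up: R[k] = max over allowed piece i of (p[i] + R[k−i]).
R[1] = 2
R[2] = 5
R[3] = 7  (first piece 1, then R[2]=5)
R[4] = 12
R[5] = 16
R[6] = 19
R[7] = 21  (first piece 1, then R[6]=19)
R[8] = 24  (first piece 2, then R[6]=19)
R[9] = 28  (first piece 4, then R[5]=16)
R[10] = 32  (first piece 5, then R[5]=16)
R[11] = 35  (first piece 5, then R[6]=19)
R[12] = 38  (first piece 6, then R[6]=19)
R[13] = 40  (first piece 1, then R[12]=38)
R[14] = 44  (first piece 4, then R[10]=32)
One optimal cutting: 5 + 5 + 4 → $16 + $16 + $12 = $44.

44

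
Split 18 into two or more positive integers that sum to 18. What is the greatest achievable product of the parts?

729

Fill f[k] for k=2..18: at each k try every first piece i and multiply by the better of (k−i) uncut or f[k−i].
f[2] = 1·max(1,0) = 1·1 = 1
f[3] = max(1·2, 2·1) = 2
f[4] = max(1·3, 2·2, 3·1) = 4
f[5] = max(1·4, 2·3, 3·2, 4·1) = 6
f[6] = max(1·6, 2·4, 3·3, 4·2, 5·1) = 9
f[7] = max(1·9, 2·6, 3·4, 4·3, 5·2, 6·1) = 12
f[8] = max(1·12, 2·9, 3·6, …, 6·2, 7·1) = 18
f[9] = max(1·18, 2·12, 3·9, …, 7·2, 8·1) = 27
f[10] = max(1·27, 2·18, 3·12, …, 8·2, 9·1) = 36
f[11] = max(1·36, 2·27, 3·18, …, 9·2, 10·1) = 54
f[12] = max(1·54, 2·36, 3·27, …, 10·2, 11·1) = 81
f[13] = max(1·81, 2·54, 3·36, …, 11·2, 12·1) = 108
f[14] = max(1·108, 2·81, 3·54, …, 12·2, 13·1) = 162
f[15] = max(1·162, 2·108, 3·81, …, 13·2, 14·1) = 243
f[16] = max(1·243, 2·162, 3·108, …, 14·2, 15·1) = 324
f[17] = max(1·324, 2·243, 3·162, …, 15·2, 16·1) = 486
f[18] = max(1·486, 2·324, 3·243, …, 16·2, 17·1) = 729
One optimal split: 3 + 3 + 3 + 3 + 3 + 3; product 3·3·3·3·3·3 = 729.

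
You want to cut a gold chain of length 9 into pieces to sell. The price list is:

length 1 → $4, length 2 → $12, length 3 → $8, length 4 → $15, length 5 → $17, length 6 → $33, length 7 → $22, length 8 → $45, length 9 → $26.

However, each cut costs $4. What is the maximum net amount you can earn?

45

Build net[k] bottom-up: net[k] = max over allowed piece i of (p[i] + net[k−i]) − 4 per cut.
net[1] = 4
net[2] = 12
net[3] = 12  (first piece 1, then net[2]=12)
net[4] = 20  (first piece 2, then net[2]=12)
net[5] = 20  (first piece 1, then net[4]=20)
net[6] = 33
net[7] = 33  (first piece 1, then net[6]=33)
net[8] = 45
net[9] = 45  (first piece 1, then net[8]=45)
One optimal plan: pieces 8 + 1 (1 cut) → $49 − $4 = $45.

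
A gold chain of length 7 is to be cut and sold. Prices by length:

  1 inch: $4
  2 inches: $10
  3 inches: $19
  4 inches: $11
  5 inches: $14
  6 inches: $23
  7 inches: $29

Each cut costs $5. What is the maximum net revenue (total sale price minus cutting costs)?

32

Consider every possible first cut. v[k] is the best of p[i]+v[k−i] over all sellable i≤k, charging 5 whenever i<k.
v[1] = 4
v[2] = max(4+4-5, 10+0) = 10
v[3] = max(4+10-5, 10+4-5, 19+0) = 19
v[4] = max(4+19-5, 10+10-5, 19+4-5, 11+0) = 18
v[5] = max(4+18-5, 10+19-5, 19+10-5, 11+4-5, 14+0) = 24
v[6] = max(4+24-5, 10+18-5, 19+19-5, 11+10-5, 14+4-5, 23+0) = 33
v[7] = max(4+33-5, 10+24-5, 19+18-5, …, 23+4-5, 29+0) = 32
One optimal plan: pieces 3 + 3 + 1 (2 cuts) → $42 − $10 = $32.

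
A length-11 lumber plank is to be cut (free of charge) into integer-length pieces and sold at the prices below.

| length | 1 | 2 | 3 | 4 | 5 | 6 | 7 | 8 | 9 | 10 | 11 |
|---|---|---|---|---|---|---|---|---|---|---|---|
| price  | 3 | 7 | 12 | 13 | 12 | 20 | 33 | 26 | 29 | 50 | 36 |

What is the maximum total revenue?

53

Consider every possible first cut. R[k] is the best of p[i]+R[k−i] over all sellable i≤k.
R[1] = 3
R[2] = 7
R[3] = 12
R[4] = 15  (first piece 1, then R[3]=12)
R[5] = 19  (first piece 2, then R[3]=12)
R[6] = 24  (first piece 3, then R[3]=12)
R[7] = 33
R[8] = 36  (first piece 1, then R[7]=33)
R[9] = 40  (first piece 2, then R[7]=33)
R[10] = 50
R[11] = 53  (first piece 1, then R[10]=50)
One optimal cutting: 10 + 1 → $50 + $3 = $53.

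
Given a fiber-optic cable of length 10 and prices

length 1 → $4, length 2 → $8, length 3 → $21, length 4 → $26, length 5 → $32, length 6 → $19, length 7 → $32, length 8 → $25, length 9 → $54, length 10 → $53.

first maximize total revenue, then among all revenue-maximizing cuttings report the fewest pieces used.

3

Consider every possible first cut. r[k] is the best of p[i]+r[k−i] over all sellable i≤k.
r[1] = 4
r[2] = 8  (first piece 1, then r[1]=4)
r[3] = 21
r[4] = 26
r[5] = 32
r[6] = 42  (first piece 3, then r[3]=21)
r[7] = 47  (first piece 3, then r[4]=26)
r[8] = 53  (first piece 3, then r[5]=32)
r[9] = 63  (first piece 3, then r[6]=42)
r[10] = 68  (first piece 3, then r[7]=47)
Maximum revenue is $68.
Now minimize piece count subject to staying optimal: for each k, pieces[k] = 1 + min over i with p[i]+r[k−i]=r[k] of pieces[k−i].
pieces[7] = 2
pieces[8] = 2
pieces[9] = 3
pieces[10] = 3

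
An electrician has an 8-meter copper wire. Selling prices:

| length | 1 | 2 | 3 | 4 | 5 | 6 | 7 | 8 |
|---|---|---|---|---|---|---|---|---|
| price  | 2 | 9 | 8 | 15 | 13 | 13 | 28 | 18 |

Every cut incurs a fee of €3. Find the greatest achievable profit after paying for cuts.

27

Build net[k] bottom-up: net[k] = max over allowed piece i of (p[i] + net[k−i]) − 3 per cut.
net[1] = 2
net[2] = max(2+2-3, 9+0) = 9
net[3] = max(2+9-3, 9+2-3, 8+0) = 8
net[4] = max(2+8-3, 9+9-3, 8+2-3, 15+0) = 15
net[5] = max(2+15-3, 9+8-3, 8+9-3, 15+2-3, 13+0) = 14
net[6] = max(2+14-3, 9+15-3, 8+8-3, 15+9-3, 13+2-3, 13+0) = 21
net[7] = max(2+21-3, 9+14-3, 8+15-3, …, 13+2-3, 28+0) = 28
net[8] = max(2+28-3, 9+21-3, 8+14-3, …, 28+2-3, 18+0) = 27
One optimal plan: pieces 7 + 1 (1 cut) → €30 − €3 = €27.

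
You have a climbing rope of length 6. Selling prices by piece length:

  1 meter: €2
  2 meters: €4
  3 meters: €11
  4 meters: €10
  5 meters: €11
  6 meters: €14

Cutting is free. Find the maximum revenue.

Build v[k] bottom-up: v[k] = max over allowed piece i of (p[i] + v[k−i]).
v[1] = 2
v[2] = 4  (first piece 1, then v[1]=2)
v[3] = 11
v[4] = 13  (first piece 1, then v[3]=11)
v[5] = 15  (first piece 1, then v[4]=13)
v[6] = 22  (first piece 3, then v[3]=11)
One optimal cutting: 3 + 3 → €11 + €11 = €22.

22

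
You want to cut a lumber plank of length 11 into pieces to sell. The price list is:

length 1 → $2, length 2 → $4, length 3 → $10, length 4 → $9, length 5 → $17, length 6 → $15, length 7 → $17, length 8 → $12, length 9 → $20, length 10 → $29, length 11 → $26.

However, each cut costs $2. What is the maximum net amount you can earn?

33

Consider every possible first cut. net[k] is the best of p[i]+net[k−i] over all sellable i≤k, charging 2 whenever i<k.
net[1] = 2
net[2] = 4
net[3] = 10
net[4] = 10  (first piece 1, then net[3]=10)
net[5] = 17
net[6] = 18  (first piece 3, then net[3]=10)
net[7] = 19  (first piece 2, then net[5]=17)
net[8] = 25  (first piece 3, then net[5]=17)
net[9] = 26  (first piece 3, then net[6]=18)
net[10] = 32  (first piece 5, then net[5]=17)
net[11] = 33  (first piece 3, then net[8]=25)
One optimal plan: pieces 5 + 3 + 3 (2 cuts) → $37 − $4 = $33.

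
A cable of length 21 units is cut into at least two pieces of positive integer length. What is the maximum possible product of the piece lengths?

2187

Let f[k] be the best product for length k (with at least one cut). For each first piece i, the rest contributes max(k−i, f[k−i]).
f[2] = 1×max(1,0) = 1×1 = 1
f[3] = 1×max(2,1) = 1×2 = 2
f[4] = 2×max(2,1) = 2×2 = 4
f[5] = 2×max(3,2) = 2×3 = 6
f[6] = 3×max(3,2) = 3×3 = 9
f[7] = 2×max(5,6) = 2×6 = 12
f[8] = 2×max(6,9) = 2×9 = 18
f[9] = 3×max(6,9) = 3×9 = 27
f[10] = 2×max(8,18) = 2×18 = 36
f[11] = 2×max(9,27) = 2×27 = 54
f[12] = 3×max(9,27) = 3×27 = 81
f[13] = 2×max(11,54) = 2×54 = 108
f[14] = 2×max(12,81) = 2×81 = 162
f[15] = 3×max(12,81) = 3×81 = 243
f[16] = 2×max(14,162) = 2×162 = 324
f[17] = 2×max(15,243) = 2×243 = 486
f[18] = 3×max(15,243) = 3×243 = 729
f[19] = 2×max(17,486) = 2×486 = 972
f[20] = 2×max(18,729) = 2×729 = 1458
f[21] = 3×max(18,729) = 3×729 = 2187
One optimal split: 3 + 3 + 3 + 3 + 3 + 3 + 3; product 3×3×3×3×3×3×3 = 2187.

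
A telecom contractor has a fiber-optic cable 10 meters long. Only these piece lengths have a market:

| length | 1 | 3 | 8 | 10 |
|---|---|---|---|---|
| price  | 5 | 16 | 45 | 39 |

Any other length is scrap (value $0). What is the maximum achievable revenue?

55

Consider every possible first cut. f[k] is the best of p[i]+f[k−i] over all sellable i≤k.
f[1] = 5
f[2] = 10  (first piece 1, then f[1]=5)
f[3] = 16
f[4] = 21  (first piece 1, then f[3]=16)
f[5] = 26  (first piece 1, then f[4]=21)
f[6] = 32  (first piece 3, then f[3]=16)
f[7] = 37  (first piece 1, then f[6]=32)
f[8] = 45
f[9] = 50  (first piece 1, then f[8]=45)
f[10] = 55  (first piece 1, then f[9]=50)
One optimal cutting: 8 + 1 + 1 → $55.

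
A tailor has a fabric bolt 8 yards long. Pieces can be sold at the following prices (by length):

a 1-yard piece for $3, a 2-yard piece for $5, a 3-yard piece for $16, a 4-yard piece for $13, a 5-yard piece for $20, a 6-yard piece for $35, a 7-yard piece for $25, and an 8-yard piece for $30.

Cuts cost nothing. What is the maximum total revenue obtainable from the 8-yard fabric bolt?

41

Consider every possible first cut. r[k] is the best of p[i]+r[k−i] over all sellable i≤k.
r[1] = 3
r[2] = max(3+3, 5+0) = 6
r[3] = max(3+6, 5+3, 16+0) = 16
r[4] = max(3+16, 5+6, 16+3, 13+0) = 19
r[5] = max(3+19, 5+16, 16+6, 13+3, 20+0) = 22
r[6] = max(3+22, 5+19, 16+16, 13+6, 20+3, 35+0) = 35
r[7] = max(3+35, 5+22, 16+19, …, 35+3, 25+0) = 38
r[8] = max(3+38, 5+35, 16+22, …, 25+3, 30+0) = 41
One optimal cutting: 6 + 1 + 1 → $35 + $3 + $3 = $41.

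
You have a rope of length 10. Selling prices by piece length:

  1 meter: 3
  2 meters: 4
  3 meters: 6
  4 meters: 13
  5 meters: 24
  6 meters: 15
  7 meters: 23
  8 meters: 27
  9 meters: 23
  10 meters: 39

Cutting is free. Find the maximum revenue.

Build r[k] bottom-up: r[k] = max over allowed piece i of (p[i] + r[k−i]).
r[1] = 3
r[2] = 6  (first piece 1, then r[1]=3)
r[3] = 9  (first piece 1, then r[2]=6)
r[4] = 13
r[5] = 24
r[6] = 27  (first piece 1, then r[5]=24)
r[7] = 30  (first piece 1, then r[6]=27)
r[8] = 33  (first piece 1, then r[7]=30)
r[9] = 37  (first piece 4, then r[5]=24)
r[10] = 48  (first piece 5, then r[5]=24)
One optimal cutting: 5 + 5 → 24 + 24 = 48.

48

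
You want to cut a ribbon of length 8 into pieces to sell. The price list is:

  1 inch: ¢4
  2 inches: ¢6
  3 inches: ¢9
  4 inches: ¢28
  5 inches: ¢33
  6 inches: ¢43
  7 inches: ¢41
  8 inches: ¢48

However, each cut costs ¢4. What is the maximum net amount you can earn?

52

Consider every possible first cut. r[k] is the best of p[i]+r[k−i] over all sellable i≤k, charging 4 whenever i<k.
r[1] = 4
r[2] = max(4+4-4, 6+0) = 6
r[3] = max(4+6-4, 6+4-4, 9+0) = 9
r[4] = max(4+9-4, 6+6-4, 9+4-4, 28+0) = 28
r[5] = max(4+28-4, 6+9-4, 9+6-4, 28+4-4, 33+0) = 33
r[6] = max(4+33-4, 6+28-4, 9+9-4, 28+6-4, 33+4-4, 43+0) = 43
r[7] = max(4+43-4, 6+33-4, 9+28-4, …, 43+4-4, 41+0) = 43
r[8] = max(4+43-4, 6+43-4, 9+33-4, …, 41+4-4, 48+0) = 52
One optimal plan: pieces 4 + 4 (1 cut) → ¢56 − ¢4 = ¢52.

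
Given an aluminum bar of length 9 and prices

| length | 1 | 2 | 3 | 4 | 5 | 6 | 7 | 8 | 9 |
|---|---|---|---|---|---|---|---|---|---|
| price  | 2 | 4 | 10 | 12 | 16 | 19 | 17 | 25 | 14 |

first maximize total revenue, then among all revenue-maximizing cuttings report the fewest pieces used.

Consider every possible first cut. r[k] is the best of p[i]+r[k−i] over all sellable i≤k.
r[1] = 2
r[2] = 4  (first piece 1, then r[1]=2)
r[3] = 10
r[4] = 12  (first piece 1, then r[3]=10)
r[5] = 16
r[6] = 20  (first piece 3, then r[3]=10)
r[7] = 22  (first piece 1, then r[6]=20)
r[8] = 26  (first piece 3, then r[5]=16)
r[9] = 30  (first piece 3, then r[6]=20)
Maximum revenue is $30.
Now minimize piece count subject to staying optimal: for each k, pieces[k] = 1 + min over i with p[i]+r[k−i]=r[k] of pieces[k−i].
pieces[6] = 2
pieces[7] = 2
pieces[8] = 2
pieces[9] = 3

3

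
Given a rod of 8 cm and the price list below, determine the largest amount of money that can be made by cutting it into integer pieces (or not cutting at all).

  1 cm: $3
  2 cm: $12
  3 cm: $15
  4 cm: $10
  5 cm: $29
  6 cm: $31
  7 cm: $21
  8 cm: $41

Build r[k] bottom-up: r[k] = max over allowed piece i of (p[i] + r[k−i]).
r[1] = 3
r[2] = 12
r[3] = 15  (first piece 1, then r[2]=12)
r[4] = 24  (first piece 2, then r[2]=12)
r[5] = 29
r[6] = 36  (first piece 2, then r[4]=24)
r[7] = 41  (first piece 2, then r[5]=29)
r[8] = 48  (first piece 2, then r[6]=36)
One optimal cutting: 2 + 2 + 2 + 2 → $12 + $12 + $12 + $12 = $48.

48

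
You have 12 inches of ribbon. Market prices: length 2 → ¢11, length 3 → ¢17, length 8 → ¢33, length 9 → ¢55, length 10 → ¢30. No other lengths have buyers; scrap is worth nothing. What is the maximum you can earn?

72

Consider every possible first cut. f[k] is the best of p[i]+f[k−i] over all sellable i≤k.
f[1] = 0
f[2] = 11
f[3] = 17
f[4] = 22  (first piece 2, then f[2]=11)
f[5] = 28  (first piece 2, then f[3]=17)
f[6] = 34  (first piece 3, then f[3]=17)
f[7] = 39  (first piece 2, then f[5]=28)
f[8] = 45  (first piece 2, then f[6]=34)
f[9] = 55
f[10] = 56  (first piece 2, then f[8]=45)
f[11] = 66  (first piece 2, then f[9]=55)
f[12] = 72  (first piece 3, then f[9]=55)
One optimal cutting: 9 + 3 → ¢72.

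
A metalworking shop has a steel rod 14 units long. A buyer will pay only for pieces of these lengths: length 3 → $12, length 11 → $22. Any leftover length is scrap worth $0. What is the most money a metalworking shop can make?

Let r[k] be the best obtainable value from length k. For each k, try every first piece i and keep the best of price[i] + r[k−i].
r[1] = 0
r[2] = 0
r[3] = 12
r[4] = 12
r[5] = 12
r[6] = 24  (first piece 3, then r[3]=12)
r[7] = 24
r[8] = 24
r[9] = 36  (first piece 3, then r[6]=24)
r[10] = 36
r[11] = 36
r[12] = 48  (first piece 3, then r[9]=36)
r[13] = 48
r[14] = 48
One optimal cutting: pieces 3 + 3 + 3 + 3 with 2 units of scrap → $48.

48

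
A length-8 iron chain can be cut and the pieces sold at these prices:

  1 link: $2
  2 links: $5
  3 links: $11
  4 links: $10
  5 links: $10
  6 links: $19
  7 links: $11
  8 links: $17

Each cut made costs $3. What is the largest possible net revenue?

21

Let r[k] be the best obtainable value from length k. For each k, try every first piece i and keep the best of price[i] + r[k−i] minus the 3 cut fee when i<k.
r[1] = 2
r[2] = max(2+2-3, 5+0) = 5
r[3] = max(2+5-3, 5+2-3, 11+0) = 11
r[4] = max(2+11-3, 5+5-3, 11+2-3, 10+0) = 10
r[5] = max(2+10-3, 5+11-3, 11+5-3, 10+2-3, 10+0) = 13
r[6] = max(2+13-3, 5+10-3, 11+11-3, 10+5-3, 10+2-3, 19+0) = 19
r[7] = max(2+19-3, 5+13-3, 11+10-3, …, 19+2-3, 11+0) = 18
r[8] = max(2+18-3, 5+19-3, 11+13-3, …, 11+2-3, 17+0) = 21
One optimal plan: pieces 3 + 3 + 2 (2 cuts) → $27 − $6 = $21.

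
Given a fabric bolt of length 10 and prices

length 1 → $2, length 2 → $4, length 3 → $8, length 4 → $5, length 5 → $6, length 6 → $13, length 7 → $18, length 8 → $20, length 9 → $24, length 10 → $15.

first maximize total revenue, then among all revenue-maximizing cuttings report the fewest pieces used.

Build r[k] bottom-up: r[k] = max over allowed piece i of (p[i] + r[k−i]).
r[1] = 2
r[2] = 4  (first piece 1, then r[1]=2)
r[3] = 8
r[4] = 10  (first piece 1, then r[3]=8)
r[5] = 12  (first piece 1, then r[4]=10)
r[6] = 16  (first piece 3, then r[3]=8)
r[7] = 18  (first piece 1, then r[6]=16)
r[8] = 20  (first piece 1, then r[7]=18)
r[9] = 24  (first piece 3, then r[6]=16)
r[10] = 26  (first piece 1, then r[9]=24)
Maximum revenue is $26.
Now minimize piece count subject to staying optimal: for each k, pieces[k] = 1 + min over i with p[i]+r[k−i]=r[k] of pieces[k−i].
pieces[7] = 1
pieces[8] = 1
pieces[9] = 1
pieces[10] = 2

2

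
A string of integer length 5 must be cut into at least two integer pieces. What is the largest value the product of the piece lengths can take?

Fill m[k] for k=2..5: at each k try every first piece i and multiply by the better of (k−i) uncut or m[k−i].
m[2] = 1·max(1,0) = 1·1 = 1
m[3] = 1·max(2,1) = 1·2 = 2
m[4] = 2·max(2,1) = 2·2 = 4
m[5] = 2·max(3,2) = 2·3 = 6
One optimal split: 3 + 2; product 3·2 = 6.

6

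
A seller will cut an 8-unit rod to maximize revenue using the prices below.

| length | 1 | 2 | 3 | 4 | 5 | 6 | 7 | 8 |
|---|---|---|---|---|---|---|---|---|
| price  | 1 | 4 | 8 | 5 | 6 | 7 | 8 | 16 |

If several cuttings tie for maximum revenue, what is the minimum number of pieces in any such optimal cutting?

3

Build r[k] bottom-up: r[k] = max over allowed piece i of (p[i] + r[k−i]).
r[1] = 1
r[2] = 4
r[3] = 8
r[4] = 9  (first piece 1, then r[3]=8)
r[5] = 12  (first piece 2, then r[3]=8)
r[6] = 16  (first piece 3, then r[3]=8)
r[7] = 17  (first piece 1, then r[6]=16)
r[8] = 20  (first piece 2, then r[6]=16)
Maximum revenue is 20.
Now minimize piece count subject to staying optimal: for each k, pieces[k] = 1 + min over i with p[i]+r[k−i]=r[k] of pieces[k−i].
pieces[5] = 2
pieces[6] = 2
pieces[7] = 3
pieces[8] = 3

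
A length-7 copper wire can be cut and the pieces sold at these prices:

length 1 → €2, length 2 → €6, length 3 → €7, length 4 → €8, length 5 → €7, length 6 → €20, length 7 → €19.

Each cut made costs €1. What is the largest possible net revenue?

Build net[k] bottom-up: net[k] = max over allowed piece i of (p[i] + net[k−i]) − 1 per cut.
net[1] = 2
net[2] = max(2+2-1, 6+0) = 6
net[3] = max(2+6-1, 6+2-1, 7+0) = 7
net[4] = max(2+7-1, 6+6-1, 7+2-1, 8+0) = 11
net[5] = max(2+11-1, 6+7-1, 7+6-1, 8+2-1, 7+0) = 12
net[6] = max(2+12-1, 6+11-1, 7+7-1, 8+6-1, 7+2-1, 20+0) = 20
net[7] = max(2+20-1, 6+12-1, 7+11-1, …, 20+2-1, 19+0) = 21
One optimal plan: pieces 6 + 1 (1 cut) → €22 − €1 = €21.

21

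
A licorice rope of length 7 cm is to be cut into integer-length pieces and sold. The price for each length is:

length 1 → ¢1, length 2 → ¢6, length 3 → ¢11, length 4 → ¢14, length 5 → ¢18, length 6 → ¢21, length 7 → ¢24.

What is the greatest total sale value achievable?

25

Consider every possible first cut. R[k] is the best of p[i]+R[k−i] over all sellable i≤k.
R[1] = 1
R[2] = 6
R[3] = 11
R[4] = 14
R[5] = 18
R[6] = 22  (first piece 3, then R[3]=11)
R[7] = 25  (first piece 3, then R[4]=14)
One optimal cutting: 4 + 3 → ¢14 + ¢11 = ¢25.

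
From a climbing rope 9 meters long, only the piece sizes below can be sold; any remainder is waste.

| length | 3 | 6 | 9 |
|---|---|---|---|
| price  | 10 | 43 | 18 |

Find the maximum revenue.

Consider every possible first cut. best[k] is the best of p[i]+best[k−i] over all sellable i≤k.
best[1] = 0
best[2] = 0
best[3] = 10
best[4] = 10
best[5] = 10
best[6] = max(10+10, 43+0) = 43
best[7] = max(10+10, 43+0) = 43
best[8] = max(10+10, 43+0) = 43
best[9] = max(10+43, 43+10, 18+0) = 53
One optimal cutting: 6 + 3 → €53.

53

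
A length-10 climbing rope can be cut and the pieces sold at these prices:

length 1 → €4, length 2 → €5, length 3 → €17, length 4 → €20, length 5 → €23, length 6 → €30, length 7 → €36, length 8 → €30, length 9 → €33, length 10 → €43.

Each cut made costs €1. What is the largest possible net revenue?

Consider every possible first cut. net[k] is the best of p[i]+net[k−i] over all sellable i≤k, charging 1 whenever i<k.
net[1] = 4
net[2] = max(4+4-1, 5+0) = 7
net[3] = max(4+7-1, 5+4-1, 17+0) = 17
net[4] = max(4+17-1, 5+7-1, 17+4-1, 20+0) = 20
net[5] = max(4+20-1, 5+17-1, 17+7-1, 20+4-1, 23+0) = 23
net[6] = max(4+23-1, 5+20-1, 17+17-1, 20+7-1, 23+4-1, 30+0) = 33
net[7] = max(4+33-1, 5+23-1, 17+20-1, …, 30+4-1, 36+0) = 36
net[8] = max(4+36-1, 5+33-1, 17+23-1, …, 36+4-1, 30+0) = 39
net[9] = max(4+39-1, 5+36-1, 17+33-1, …, 30+4-1, 33+0) = 49
net[10] = max(4+49-1, 5+39-1, 17+36-1, …, 33+4-1, 43+0) = 52
One optimal plan: pieces 3 + 3 + 3 + 1 (3 cuts) → €55 − €3 = €52.

52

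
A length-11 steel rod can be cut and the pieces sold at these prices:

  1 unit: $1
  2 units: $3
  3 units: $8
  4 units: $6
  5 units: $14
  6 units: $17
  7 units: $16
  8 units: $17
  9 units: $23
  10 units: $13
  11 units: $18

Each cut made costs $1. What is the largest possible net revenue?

30

Consider every possible first cut. net[k] is the best of p[i]+net[k−i] over all sellable i≤k, charging 1 whenever i<k.
net[1] = 1
net[2] = 3
net[3] = 8
net[4] = 8  (first piece 1, then net[3]=8)
net[5] = 14
net[6] = 17
net[7] = 17  (first piece 1, then net[6]=17)
net[8] = 21  (first piece 3, then net[5]=14)
net[9] = 24  (first piece 3, then net[6]=17)
net[10] = 27  (first piece 5, then net[5]=14)
net[11] = 30  (first piece 5, then net[6]=17)
One optimal plan: pieces 6 + 5 (1 cut) → $31 − $1 = $30.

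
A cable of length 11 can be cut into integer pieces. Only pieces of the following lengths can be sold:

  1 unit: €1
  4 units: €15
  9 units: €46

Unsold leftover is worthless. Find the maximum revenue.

48

Consider every possible first cut. best[k] is the best of p[i]+best[k−i] over all sellable i≤k.
best[1] = 1
best[2] = 2  (first piece 1, then best[1]=1)
best[3] = 3  (first piece 1, then best[2]=2)
best[4] = 15
best[5] = 16  (first piece 1, then best[4]=15)
best[6] = 17  (first piece 1, then best[5]=16)
best[7] = 18  (first piece 1, then best[6]=17)
best[8] = 30  (first piece 4, then best[4]=15)
best[9] = 46
best[10] = 47  (first piece 1, then best[9]=46)
best[11] = 48  (first piece 1, then best[10]=47)
One optimal cutting: 9 + 1 + 1 → €48.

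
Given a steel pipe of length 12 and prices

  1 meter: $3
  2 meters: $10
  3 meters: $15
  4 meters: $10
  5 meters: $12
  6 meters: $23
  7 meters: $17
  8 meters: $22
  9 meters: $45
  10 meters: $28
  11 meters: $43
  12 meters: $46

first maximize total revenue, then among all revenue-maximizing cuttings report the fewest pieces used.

2

Let r[k] be the best obtainable value from length k. For each k, try every first piece i and keep the best of price[i] + r[k−i].
r[1] = 3
r[2] = max(3+3, 10+0) = 10
r[3] = max(3+10, 10+3, 15+0) = 15
r[4] = max(3+15, 10+10, 15+3, 10+0) = 20
r[5] = max(3+20, 10+15, 15+10, 10+3, 12+0) = 25
r[6] = max(3+25, 10+20, 15+15, 10+10, 12+3, 23+0) = 30
r[7] = max(3+30, 10+25, 15+20, …, 23+3, 17+0) = 35
r[8] = max(3+35, 10+30, 15+25, …, 17+3, 22+0) = 40
r[9] = max(3+40, 10+35, 15+30, …, 22+3, 45+0) = 45
r[10] = max(3+45, 10+40, 15+35, …, 45+3, 28+0) = 50
r[11] = max(3+50, 10+45, 15+40, …, 28+3, 43+0) = 55
r[12] = max(3+55, 10+50, 15+45, …, 43+3, 46+0) = 60
Maximum revenue is $60.
Now minimize piece count subject to staying optimal: for each k, pieces[k] = 1 + min over i with p[i]+r[k−i]=r[k] of pieces[k−i].
pieces[9] = 1
pieces[10] = 4
pieces[11] = 2
pieces[12] = 2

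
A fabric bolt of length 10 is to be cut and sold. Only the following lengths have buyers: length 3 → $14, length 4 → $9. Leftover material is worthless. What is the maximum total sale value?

Consider every possible first cut. r[k] is the best of p[i]+r[k−i] over all sellable i≤k.
r[1] = 0
r[2] = 0
r[3] = 14
r[4] = 14
r[5] = 14
r[6] = 28  (first piece 3, then r[3]=14)
r[7] = 28
r[8] = 28
r[9] = 42  (first piece 3, then r[6]=28)
r[10] = 42
One optimal cutting: pieces 3 + 3 + 3 with 1 yard of scrap → $42.

42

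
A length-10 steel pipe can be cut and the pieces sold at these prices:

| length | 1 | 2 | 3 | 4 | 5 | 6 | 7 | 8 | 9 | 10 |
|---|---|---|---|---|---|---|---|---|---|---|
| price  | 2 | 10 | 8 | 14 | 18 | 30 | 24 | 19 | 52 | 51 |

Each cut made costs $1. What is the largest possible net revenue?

53

Consider every possible first cut. net[k] is the best of p[i]+net[k−i] over all sellable i≤k, charging 1 whenever i<k.
net[1] = 2
net[2] = 10
net[3] = 11  (first piece 1, then net[2]=10)
net[4] = 19  (first piece 2, then net[2]=10)
net[5] = 20  (first piece 1, then net[4]=19)
net[6] = 30
net[7] = 31  (first piece 1, then net[6]=30)
net[8] = 39  (first piece 2, then net[6]=30)
net[9] = 52
net[10] = 53  (first piece 1, then net[9]=52)
One optimal plan: pieces 9 + 1 (1 cut) → $54 − $1 = $53.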